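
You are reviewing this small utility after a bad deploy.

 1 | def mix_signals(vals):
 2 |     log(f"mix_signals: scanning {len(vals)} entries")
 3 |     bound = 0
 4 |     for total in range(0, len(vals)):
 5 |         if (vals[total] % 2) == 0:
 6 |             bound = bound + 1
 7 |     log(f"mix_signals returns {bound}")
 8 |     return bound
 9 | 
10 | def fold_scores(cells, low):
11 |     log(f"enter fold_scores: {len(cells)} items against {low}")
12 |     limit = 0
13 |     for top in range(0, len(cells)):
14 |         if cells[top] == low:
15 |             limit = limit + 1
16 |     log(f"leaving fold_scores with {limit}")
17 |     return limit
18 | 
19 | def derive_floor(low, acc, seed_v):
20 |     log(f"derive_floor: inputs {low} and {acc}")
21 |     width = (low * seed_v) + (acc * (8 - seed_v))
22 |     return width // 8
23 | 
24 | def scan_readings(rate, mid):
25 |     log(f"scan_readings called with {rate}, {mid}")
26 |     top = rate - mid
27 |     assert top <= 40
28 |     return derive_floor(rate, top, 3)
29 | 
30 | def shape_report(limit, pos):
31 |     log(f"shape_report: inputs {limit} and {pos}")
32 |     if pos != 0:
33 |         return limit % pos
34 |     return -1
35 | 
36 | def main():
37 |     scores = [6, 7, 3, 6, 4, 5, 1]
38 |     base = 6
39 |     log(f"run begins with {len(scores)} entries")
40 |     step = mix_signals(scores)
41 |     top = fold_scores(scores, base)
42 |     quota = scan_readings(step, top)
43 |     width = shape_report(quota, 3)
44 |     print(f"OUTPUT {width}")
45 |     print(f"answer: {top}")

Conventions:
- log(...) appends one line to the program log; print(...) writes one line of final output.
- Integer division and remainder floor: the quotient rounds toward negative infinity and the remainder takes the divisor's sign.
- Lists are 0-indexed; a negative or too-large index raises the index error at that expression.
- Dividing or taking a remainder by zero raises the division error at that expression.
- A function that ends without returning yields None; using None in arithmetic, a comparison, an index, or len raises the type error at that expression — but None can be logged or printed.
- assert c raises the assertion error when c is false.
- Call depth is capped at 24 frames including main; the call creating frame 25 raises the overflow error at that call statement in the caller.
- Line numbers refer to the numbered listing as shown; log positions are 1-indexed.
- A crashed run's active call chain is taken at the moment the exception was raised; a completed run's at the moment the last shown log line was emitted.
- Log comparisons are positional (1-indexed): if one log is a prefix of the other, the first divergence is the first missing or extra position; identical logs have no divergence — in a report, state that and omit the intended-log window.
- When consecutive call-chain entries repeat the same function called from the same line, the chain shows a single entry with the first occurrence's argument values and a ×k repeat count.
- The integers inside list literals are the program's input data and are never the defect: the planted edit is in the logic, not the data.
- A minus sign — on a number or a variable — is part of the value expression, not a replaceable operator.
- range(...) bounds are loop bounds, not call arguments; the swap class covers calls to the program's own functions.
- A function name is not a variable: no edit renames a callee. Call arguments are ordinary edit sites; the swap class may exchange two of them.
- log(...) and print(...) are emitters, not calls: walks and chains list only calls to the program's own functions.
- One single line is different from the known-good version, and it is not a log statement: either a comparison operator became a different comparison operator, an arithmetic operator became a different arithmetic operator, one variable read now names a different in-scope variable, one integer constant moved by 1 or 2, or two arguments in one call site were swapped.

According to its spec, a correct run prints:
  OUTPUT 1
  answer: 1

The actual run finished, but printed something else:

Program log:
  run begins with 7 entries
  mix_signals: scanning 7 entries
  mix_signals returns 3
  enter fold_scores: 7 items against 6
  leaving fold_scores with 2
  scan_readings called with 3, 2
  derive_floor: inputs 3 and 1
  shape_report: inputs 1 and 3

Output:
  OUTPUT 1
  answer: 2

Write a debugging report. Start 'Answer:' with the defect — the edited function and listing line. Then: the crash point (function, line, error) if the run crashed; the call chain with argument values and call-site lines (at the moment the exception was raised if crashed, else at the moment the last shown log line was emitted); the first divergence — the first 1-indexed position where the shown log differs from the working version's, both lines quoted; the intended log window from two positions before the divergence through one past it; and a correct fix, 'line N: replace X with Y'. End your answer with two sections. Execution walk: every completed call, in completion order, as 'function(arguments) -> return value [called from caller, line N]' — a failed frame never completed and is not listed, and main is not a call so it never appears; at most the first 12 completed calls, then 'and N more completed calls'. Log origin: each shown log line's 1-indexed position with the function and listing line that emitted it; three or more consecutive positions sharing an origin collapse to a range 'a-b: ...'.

Answer: the defect is in main at line 45.
Core observation: Log streams are identical — the defect surfaces only in the printed output.
Call chain: main -> shape_report(1, 3) (called at line 43).
First divergence: none (the log streams are identical).
Execution walk:
  mix_signals([6, 7, 3, 6, 4, 5, 1]) -> 3  [called from main, line 40]
  fold_scores([6, 7, 3, 6, 4, 5, 1], 6) -> 2  [called from main, line 41]
  derive_floor(3, 1, 3) -> 1  [called from scan_readings, line 28]
  scan_readings(3, 2) -> 1  [called from main, line 42]
  shape_report(1, 3) -> 1  [called from main, line 43]
Log origins:
  1: logged in main at line 39
  2: logged in mix_signals at line 2
  3: logged in mix_signals at line 7
  4: logged in fold_scores at line 11
  5: logged in fold_scores at line 16
  6: logged in scan_readings at line 25
  7: logged in derive_floor at line 20
  8: logged in shape_report at line 31
A correct fix: line 45: replace `top` with `quota`.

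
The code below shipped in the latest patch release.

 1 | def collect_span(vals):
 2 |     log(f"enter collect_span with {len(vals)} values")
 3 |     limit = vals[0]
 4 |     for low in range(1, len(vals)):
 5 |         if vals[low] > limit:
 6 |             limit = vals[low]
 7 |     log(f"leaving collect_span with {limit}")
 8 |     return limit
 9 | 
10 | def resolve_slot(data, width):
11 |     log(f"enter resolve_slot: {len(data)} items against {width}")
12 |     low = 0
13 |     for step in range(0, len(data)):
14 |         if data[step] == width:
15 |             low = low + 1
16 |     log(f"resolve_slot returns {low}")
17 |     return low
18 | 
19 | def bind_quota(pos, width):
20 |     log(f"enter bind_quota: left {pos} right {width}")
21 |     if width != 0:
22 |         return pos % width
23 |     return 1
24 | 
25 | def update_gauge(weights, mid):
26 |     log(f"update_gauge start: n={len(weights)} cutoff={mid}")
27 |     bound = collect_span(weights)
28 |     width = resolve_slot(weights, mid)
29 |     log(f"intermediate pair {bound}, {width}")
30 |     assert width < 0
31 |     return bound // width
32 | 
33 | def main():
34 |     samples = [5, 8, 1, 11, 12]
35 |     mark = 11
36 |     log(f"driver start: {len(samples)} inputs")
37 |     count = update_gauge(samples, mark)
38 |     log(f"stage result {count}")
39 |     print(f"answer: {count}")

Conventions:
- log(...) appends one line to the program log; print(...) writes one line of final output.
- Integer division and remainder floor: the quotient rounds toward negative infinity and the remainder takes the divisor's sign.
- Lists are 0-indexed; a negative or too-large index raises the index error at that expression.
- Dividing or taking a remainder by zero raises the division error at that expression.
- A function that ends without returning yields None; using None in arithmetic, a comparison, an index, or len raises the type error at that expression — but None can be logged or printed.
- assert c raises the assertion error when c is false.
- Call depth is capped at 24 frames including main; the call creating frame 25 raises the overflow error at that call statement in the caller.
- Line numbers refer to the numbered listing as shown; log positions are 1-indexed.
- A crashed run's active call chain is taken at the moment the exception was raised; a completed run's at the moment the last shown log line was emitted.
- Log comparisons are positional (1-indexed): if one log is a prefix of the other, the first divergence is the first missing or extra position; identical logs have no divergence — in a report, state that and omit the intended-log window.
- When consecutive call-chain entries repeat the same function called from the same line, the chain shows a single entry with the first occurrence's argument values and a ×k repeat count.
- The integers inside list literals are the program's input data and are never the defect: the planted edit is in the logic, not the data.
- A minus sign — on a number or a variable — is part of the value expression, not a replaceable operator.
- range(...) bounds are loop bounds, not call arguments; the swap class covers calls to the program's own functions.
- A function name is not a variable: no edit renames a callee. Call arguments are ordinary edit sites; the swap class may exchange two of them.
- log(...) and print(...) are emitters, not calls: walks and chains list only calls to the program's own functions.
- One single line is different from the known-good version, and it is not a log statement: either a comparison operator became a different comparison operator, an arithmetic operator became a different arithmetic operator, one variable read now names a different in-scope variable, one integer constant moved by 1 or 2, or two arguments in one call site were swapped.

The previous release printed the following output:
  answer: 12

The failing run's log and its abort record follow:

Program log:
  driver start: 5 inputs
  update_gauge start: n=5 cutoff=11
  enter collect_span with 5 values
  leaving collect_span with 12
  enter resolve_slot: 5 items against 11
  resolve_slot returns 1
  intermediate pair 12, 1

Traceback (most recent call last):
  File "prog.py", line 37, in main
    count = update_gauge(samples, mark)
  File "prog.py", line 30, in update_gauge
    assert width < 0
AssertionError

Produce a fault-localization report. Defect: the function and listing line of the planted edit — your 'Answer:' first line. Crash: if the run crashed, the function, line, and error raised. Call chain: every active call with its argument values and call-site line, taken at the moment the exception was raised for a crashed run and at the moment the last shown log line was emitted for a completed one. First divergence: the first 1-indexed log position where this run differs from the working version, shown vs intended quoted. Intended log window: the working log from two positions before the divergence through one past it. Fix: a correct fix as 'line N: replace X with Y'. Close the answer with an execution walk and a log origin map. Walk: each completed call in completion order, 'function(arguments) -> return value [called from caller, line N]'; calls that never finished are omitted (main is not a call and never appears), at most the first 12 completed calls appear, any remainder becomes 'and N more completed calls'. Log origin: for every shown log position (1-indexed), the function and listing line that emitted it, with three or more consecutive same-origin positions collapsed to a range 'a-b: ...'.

Answer: the defect is in update_gauge at line 30.
Key fact: Only 7 log lines were emitted before the run died; the intended continuation was 'stage result 12'.
Crash: update_gauge, line 30, AssertionError.
Call chain: main -> update_gauge([5, 8, 1, 11, 12], 11) (called at line 37).
First divergence: position 8; the shown log stops at 7 lines while the working version next logs 'stage result 12'.
Intended log window:
  6: resolve_slot returns 1
  7: intermediate pair 12, 1
  8: stage result 12
Execution walk:
  collect_span([5, 8, 1, 11, 12]) -> 12  [called from update_gauge, line 27]
  resolve_slot([5, 8, 1, 11, 12], 11) -> 1  [called from update_gauge, line 28]
Log origin:
  1: emitted by main (line 36)
  2: emitted by update_gauge (line 26)
  3: emitted by collect_span (line 2)
  4: emitted by collect_span (line 7)
  5: emitted by resolve_slot (line 11)
  6: emitted by resolve_slot (line 16)
  7: emitted by update_gauge (line 29)
A correct fix: line 30: replace `<` with `>`.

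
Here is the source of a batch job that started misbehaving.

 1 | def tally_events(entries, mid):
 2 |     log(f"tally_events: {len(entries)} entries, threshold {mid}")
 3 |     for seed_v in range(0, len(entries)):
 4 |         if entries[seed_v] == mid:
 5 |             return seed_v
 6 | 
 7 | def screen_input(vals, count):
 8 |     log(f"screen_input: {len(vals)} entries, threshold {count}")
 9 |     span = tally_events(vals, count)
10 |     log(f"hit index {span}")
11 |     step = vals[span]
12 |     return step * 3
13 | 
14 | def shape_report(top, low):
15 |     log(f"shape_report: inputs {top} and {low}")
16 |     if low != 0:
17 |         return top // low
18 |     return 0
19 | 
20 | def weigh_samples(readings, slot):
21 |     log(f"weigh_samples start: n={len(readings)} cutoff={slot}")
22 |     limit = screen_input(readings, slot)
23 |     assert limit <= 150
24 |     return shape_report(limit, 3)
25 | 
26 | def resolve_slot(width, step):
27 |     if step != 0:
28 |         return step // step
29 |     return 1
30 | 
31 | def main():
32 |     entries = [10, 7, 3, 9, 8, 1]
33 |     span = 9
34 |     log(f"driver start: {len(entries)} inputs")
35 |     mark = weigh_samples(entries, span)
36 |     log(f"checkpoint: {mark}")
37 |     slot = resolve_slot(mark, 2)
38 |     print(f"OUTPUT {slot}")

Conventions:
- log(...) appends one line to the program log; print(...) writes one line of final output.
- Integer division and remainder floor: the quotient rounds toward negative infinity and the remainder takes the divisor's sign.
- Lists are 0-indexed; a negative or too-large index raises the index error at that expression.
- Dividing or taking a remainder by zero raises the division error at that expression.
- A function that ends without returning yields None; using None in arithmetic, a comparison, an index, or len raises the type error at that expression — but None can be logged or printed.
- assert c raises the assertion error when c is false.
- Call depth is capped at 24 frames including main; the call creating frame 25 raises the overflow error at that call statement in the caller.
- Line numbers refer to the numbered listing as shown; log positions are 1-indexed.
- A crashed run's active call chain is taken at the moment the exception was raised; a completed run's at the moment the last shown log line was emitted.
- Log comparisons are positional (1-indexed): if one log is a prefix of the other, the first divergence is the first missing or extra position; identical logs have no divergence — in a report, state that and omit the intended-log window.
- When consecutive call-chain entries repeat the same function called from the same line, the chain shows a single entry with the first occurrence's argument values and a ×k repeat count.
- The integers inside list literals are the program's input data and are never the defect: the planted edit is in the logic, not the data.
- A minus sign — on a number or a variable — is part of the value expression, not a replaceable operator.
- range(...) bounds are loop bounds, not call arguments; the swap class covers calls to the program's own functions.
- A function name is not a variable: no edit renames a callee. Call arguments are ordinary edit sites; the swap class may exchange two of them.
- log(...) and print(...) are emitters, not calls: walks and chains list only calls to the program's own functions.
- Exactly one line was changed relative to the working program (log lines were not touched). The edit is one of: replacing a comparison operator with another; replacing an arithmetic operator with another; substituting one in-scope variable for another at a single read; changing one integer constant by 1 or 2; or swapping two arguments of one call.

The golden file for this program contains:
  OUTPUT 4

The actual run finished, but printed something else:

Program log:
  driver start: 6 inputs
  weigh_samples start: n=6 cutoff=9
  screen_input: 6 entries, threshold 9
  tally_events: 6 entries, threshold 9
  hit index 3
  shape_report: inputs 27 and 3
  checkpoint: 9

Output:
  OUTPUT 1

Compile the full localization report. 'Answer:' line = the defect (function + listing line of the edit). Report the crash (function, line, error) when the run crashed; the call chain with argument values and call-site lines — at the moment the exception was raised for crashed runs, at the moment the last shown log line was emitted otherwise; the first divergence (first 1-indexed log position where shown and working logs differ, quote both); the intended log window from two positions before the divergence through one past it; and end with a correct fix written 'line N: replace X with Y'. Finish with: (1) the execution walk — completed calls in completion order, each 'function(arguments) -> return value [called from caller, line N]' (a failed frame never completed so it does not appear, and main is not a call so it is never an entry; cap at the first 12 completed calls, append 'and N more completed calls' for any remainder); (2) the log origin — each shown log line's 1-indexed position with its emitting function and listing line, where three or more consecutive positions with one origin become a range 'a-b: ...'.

Answer: the defect is in resolve_slot at line 28.
Key fact: No log line changed; the fault shows up purely in the output.
Call chain: main.
First divergence: none — the logs agree in full.
Execution walk:
  tally_events([10, 7, 3, 9, 8, 1], 9) -> 3  [called from screen_input, line 9]
  screen_input([10, 7, 3, 9, 8, 1], 9) -> 27  [called from weigh_samples, line 22]
  shape_report(27, 3) -> 9  [called from weigh_samples, line 24]
  weigh_samples([10, 7, 3, 9, 8, 1], 9) -> 9  [called from main, line 35]
  resolve_slot(9, 2) -> 1  [called from main, line 37]
Log line origins:
  1: logged in main at line 34
  2: logged in weigh_samples at line 21
  3: logged in screen_input at line 8
  4: logged in tally_events at line 2
  5: logged in screen_input at line 10
  6: logged in shape_report at line 15
  7: logged in main at line 36
A correct fix: line 28: replace `step // step` with `width // step`.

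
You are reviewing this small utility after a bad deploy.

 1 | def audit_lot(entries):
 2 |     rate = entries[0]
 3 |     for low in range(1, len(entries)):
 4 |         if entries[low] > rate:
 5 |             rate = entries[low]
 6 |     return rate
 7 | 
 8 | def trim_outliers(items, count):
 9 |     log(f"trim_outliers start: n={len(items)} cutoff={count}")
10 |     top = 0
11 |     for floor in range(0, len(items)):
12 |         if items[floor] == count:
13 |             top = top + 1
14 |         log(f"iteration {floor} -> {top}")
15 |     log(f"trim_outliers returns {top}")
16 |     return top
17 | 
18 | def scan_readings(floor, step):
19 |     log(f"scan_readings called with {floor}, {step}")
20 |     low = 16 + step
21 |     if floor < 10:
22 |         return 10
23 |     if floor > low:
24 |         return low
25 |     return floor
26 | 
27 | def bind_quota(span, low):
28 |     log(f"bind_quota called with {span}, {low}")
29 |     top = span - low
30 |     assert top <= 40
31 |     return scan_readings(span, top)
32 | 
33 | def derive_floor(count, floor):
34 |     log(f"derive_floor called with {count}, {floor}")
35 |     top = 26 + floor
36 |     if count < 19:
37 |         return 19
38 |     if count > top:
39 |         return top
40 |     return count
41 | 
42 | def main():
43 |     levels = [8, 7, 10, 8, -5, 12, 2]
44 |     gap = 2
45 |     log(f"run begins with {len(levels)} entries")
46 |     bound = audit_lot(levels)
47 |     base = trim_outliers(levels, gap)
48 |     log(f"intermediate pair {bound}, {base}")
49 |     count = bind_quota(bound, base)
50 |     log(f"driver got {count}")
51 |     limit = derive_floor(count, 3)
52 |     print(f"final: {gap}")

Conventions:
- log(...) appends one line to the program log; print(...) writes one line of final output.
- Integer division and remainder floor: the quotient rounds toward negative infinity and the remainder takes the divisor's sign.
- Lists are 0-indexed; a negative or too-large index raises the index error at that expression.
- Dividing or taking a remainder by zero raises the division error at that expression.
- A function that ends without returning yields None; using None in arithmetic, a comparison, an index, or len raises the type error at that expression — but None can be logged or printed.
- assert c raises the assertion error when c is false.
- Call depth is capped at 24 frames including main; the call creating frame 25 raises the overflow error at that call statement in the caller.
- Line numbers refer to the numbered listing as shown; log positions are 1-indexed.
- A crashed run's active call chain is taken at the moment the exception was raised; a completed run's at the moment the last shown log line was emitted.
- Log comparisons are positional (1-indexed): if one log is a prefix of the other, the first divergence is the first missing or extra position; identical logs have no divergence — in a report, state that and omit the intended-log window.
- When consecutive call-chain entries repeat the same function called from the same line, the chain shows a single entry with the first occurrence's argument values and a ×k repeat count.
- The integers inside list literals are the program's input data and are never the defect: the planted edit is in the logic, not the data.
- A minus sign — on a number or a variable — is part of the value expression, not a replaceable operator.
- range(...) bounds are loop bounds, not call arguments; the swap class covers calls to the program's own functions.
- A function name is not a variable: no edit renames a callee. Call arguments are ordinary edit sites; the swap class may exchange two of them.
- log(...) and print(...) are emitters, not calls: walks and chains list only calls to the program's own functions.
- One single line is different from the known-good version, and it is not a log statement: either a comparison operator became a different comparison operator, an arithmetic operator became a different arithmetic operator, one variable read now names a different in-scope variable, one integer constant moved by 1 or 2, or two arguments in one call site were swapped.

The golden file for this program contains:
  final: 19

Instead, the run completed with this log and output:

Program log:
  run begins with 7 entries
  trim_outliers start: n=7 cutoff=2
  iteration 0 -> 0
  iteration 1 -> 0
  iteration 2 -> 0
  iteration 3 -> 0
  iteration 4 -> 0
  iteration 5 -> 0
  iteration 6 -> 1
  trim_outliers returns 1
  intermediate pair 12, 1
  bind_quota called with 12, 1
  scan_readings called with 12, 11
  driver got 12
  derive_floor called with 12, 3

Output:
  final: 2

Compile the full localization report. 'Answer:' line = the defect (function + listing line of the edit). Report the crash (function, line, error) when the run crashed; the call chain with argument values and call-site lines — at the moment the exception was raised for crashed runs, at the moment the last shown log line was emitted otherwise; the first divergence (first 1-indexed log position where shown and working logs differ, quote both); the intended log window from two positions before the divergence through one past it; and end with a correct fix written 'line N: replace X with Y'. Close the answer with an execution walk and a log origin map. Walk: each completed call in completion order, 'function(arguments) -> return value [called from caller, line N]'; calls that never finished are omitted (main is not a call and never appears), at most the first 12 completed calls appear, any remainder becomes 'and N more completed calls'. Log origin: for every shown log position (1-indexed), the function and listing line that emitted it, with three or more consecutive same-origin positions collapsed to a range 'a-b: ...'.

Answer: the defect is in main at line 52.
Key observation: Every logged value matches the working version; the printed result is what differs.
Call chain: main -> derive_floor(12, 3) (called at line 51).
First divergence: none (the log streams are identical).
Execution walk:
  audit_lot([8, 7, 10, 8, -5, 12, 2]) -> 12  [called from main, line 46]
  trim_outliers([8, 7, 10, 8, -5, 12, 2], 2) -> 1  [called from main, line 47]
  scan_readings(12, 11) -> 12  [called from bind_quota, line 31]
  bind_quota(12, 1) -> 12  [called from main, line 49]
  derive_floor(12, 3) -> 19  [called from main, line 51]
Origin of each log line:
  1 — main, line 45
  2 — trim_outliers, line 9
  3-9 — trim_outliers, line 14
  10 — trim_outliers, line 15
  11 — main, line 48
  12 — bind_quota, line 28
  13 — scan_readings, line 19
  14 — main, line 50
  15 — derive_floor, line 34
A correct fix: line 52: replace `gap` with `limit`.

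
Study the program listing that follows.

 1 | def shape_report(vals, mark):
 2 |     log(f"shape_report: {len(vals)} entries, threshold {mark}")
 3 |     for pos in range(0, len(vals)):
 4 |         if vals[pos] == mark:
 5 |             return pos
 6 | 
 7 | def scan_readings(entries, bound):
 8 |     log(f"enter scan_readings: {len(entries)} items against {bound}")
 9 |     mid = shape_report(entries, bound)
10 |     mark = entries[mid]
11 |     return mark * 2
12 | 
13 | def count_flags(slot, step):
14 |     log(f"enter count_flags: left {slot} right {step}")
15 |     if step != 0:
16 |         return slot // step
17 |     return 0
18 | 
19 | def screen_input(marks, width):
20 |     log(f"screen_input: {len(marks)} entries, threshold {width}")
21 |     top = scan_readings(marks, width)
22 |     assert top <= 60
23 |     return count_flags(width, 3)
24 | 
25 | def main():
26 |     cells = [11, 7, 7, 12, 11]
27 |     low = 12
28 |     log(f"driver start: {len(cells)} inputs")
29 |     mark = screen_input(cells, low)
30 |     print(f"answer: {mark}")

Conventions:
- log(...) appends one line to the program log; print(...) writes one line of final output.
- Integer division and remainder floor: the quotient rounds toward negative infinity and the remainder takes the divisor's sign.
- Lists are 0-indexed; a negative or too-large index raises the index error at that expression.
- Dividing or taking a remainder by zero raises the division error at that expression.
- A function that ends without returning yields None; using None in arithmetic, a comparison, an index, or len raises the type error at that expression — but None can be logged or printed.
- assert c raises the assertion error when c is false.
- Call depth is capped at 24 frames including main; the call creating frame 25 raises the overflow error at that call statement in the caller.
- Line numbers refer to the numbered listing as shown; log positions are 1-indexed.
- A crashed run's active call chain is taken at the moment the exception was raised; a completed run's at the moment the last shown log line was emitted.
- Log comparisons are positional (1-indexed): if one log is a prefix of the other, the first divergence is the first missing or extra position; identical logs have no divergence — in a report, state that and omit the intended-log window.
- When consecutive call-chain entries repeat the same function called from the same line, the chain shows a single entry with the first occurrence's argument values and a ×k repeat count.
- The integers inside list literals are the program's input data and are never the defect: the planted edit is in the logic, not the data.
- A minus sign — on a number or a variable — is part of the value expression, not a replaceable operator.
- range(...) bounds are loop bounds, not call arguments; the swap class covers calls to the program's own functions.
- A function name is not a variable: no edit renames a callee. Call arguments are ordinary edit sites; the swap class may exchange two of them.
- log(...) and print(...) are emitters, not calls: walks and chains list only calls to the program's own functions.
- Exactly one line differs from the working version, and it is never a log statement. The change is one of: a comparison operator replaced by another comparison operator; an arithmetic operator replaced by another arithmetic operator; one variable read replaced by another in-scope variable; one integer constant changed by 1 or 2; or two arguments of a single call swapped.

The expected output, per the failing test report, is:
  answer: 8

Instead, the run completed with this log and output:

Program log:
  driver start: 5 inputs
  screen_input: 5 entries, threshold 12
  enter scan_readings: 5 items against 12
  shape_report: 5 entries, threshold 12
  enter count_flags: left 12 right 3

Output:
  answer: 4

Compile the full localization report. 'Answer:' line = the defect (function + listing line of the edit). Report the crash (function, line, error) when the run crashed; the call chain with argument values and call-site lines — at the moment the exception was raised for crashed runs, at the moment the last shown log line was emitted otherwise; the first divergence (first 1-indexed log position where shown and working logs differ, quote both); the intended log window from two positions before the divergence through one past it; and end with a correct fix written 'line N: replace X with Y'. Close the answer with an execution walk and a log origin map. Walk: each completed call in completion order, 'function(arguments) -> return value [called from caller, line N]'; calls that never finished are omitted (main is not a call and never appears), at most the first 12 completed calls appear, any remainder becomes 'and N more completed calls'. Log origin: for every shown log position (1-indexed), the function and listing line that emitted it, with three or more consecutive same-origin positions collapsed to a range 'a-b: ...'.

Answer: the defect is in screen_input at line 23.
Core observation: The log first diverges at position 5: the faulty run prints 'enter count_flags: left 12 right 3' where the working version prints 'enter count_flags: left 24 right 3'.
Call chain: main -> screen_input([11, 7, 7, 12, 11], 12) (called at line 29) -> count_flags(12, 3) (called at line 23).
First divergence: position 5; shown 'enter count_flags: left 12 right 3' vs intended 'enter count_flags: left 24 right 3'.
Intended log window:
  3: enter scan_readings: 5 items against 12
  4: shape_report: 5 entries, threshold 12
  5: enter count_flags: left 24 right 3
Execution walk:
  shape_report([11, 7, 7, 12, 11], 12) -> 3  [called from scan_readings, line 9]
  scan_readings([11, 7, 7, 12, 11], 12) -> 24  [called from screen_input, line 21]
  count_flags(12, 3) -> 4  [called from screen_input, line 23]
  screen_input([11, 7, 7, 12, 11], 12) -> 4  [called from main, line 29]
Origin of each log line:
  1: from main, line 28
  2: from screen_input, line 20
  3: from scan_readings, line 8
  4: from shape_report, line 2
  5: from count_flags, line 14
A correct fix: line 23: replace `width` with `top`.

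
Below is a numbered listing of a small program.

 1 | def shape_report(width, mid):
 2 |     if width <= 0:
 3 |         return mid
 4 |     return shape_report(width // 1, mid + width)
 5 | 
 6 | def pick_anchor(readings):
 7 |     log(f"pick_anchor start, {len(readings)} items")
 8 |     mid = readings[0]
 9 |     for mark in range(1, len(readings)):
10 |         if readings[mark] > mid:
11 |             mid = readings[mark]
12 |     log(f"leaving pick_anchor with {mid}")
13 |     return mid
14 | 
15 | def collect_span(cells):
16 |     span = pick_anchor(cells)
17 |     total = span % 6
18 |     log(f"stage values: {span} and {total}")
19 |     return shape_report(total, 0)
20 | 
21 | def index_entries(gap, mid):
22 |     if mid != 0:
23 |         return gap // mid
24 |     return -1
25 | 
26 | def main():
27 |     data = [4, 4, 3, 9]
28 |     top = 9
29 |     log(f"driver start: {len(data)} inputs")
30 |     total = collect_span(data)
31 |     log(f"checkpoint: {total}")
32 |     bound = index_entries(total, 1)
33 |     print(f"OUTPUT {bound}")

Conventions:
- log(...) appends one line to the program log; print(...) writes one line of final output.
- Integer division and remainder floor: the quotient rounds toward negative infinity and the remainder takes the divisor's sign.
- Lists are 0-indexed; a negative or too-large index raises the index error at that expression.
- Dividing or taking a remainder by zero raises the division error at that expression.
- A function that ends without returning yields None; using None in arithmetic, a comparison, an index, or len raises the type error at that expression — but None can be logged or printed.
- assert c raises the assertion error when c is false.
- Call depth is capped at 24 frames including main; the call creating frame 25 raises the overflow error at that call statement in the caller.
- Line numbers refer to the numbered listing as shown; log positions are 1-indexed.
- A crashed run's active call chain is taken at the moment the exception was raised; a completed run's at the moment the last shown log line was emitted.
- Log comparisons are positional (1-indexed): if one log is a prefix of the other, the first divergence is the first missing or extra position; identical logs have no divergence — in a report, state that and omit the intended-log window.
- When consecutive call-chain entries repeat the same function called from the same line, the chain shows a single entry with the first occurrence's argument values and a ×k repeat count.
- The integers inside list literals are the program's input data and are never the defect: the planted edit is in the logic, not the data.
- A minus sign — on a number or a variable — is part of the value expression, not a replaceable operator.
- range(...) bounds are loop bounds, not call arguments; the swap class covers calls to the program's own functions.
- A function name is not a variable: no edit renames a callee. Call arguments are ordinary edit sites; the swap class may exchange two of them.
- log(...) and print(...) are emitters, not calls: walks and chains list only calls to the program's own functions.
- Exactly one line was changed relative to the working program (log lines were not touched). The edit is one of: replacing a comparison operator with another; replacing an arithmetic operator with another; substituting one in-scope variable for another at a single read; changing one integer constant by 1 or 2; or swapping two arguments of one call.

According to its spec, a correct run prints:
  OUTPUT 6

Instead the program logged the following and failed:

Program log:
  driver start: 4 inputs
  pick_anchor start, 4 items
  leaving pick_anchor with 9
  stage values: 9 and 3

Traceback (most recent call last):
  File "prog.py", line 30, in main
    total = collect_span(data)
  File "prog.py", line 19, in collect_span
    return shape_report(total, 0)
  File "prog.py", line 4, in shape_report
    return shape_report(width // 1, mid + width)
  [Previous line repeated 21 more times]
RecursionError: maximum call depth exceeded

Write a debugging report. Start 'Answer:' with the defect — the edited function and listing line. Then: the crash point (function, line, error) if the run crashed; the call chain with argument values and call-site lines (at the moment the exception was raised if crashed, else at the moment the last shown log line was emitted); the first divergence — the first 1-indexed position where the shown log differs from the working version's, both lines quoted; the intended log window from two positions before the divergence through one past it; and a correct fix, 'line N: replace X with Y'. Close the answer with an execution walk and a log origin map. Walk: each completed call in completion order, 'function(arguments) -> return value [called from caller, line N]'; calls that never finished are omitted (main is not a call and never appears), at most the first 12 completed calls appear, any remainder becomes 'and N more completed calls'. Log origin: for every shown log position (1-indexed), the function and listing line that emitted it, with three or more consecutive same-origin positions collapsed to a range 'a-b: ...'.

Answer: the defect is in shape_report at line 4.
The tell: The shown log is a 4-line prefix of the intended one, whose next entry is 'checkpoint: 6'.
Crash: shape_report, line 4, RecursionError.
Call chain: main -> collect_span([4, 4, 3, 9]) (called at line 30) -> shape_report(3, 0) (called at line 19) -> shape_report(3, 3) (called at line 4) ×21.
First divergence: position 5; the shown log stops at 4 lines while the working version next logs 'checkpoint: 6'.
Intended log window:
  3: leaving pick_anchor with 9
  4: stage values: 9 and 3
  5: checkpoint: 6
Execution walk:
  pick_anchor([4, 4, 3, 9]) -> 9  [called from collect_span, line 16]
Origin of each log line:
  1: from main, line 29
  2: from pick_anchor, line 7
  3: from pick_anchor, line 12
  4: from collect_span, line 18
A correct fix: line 4: replace `//` with `-`.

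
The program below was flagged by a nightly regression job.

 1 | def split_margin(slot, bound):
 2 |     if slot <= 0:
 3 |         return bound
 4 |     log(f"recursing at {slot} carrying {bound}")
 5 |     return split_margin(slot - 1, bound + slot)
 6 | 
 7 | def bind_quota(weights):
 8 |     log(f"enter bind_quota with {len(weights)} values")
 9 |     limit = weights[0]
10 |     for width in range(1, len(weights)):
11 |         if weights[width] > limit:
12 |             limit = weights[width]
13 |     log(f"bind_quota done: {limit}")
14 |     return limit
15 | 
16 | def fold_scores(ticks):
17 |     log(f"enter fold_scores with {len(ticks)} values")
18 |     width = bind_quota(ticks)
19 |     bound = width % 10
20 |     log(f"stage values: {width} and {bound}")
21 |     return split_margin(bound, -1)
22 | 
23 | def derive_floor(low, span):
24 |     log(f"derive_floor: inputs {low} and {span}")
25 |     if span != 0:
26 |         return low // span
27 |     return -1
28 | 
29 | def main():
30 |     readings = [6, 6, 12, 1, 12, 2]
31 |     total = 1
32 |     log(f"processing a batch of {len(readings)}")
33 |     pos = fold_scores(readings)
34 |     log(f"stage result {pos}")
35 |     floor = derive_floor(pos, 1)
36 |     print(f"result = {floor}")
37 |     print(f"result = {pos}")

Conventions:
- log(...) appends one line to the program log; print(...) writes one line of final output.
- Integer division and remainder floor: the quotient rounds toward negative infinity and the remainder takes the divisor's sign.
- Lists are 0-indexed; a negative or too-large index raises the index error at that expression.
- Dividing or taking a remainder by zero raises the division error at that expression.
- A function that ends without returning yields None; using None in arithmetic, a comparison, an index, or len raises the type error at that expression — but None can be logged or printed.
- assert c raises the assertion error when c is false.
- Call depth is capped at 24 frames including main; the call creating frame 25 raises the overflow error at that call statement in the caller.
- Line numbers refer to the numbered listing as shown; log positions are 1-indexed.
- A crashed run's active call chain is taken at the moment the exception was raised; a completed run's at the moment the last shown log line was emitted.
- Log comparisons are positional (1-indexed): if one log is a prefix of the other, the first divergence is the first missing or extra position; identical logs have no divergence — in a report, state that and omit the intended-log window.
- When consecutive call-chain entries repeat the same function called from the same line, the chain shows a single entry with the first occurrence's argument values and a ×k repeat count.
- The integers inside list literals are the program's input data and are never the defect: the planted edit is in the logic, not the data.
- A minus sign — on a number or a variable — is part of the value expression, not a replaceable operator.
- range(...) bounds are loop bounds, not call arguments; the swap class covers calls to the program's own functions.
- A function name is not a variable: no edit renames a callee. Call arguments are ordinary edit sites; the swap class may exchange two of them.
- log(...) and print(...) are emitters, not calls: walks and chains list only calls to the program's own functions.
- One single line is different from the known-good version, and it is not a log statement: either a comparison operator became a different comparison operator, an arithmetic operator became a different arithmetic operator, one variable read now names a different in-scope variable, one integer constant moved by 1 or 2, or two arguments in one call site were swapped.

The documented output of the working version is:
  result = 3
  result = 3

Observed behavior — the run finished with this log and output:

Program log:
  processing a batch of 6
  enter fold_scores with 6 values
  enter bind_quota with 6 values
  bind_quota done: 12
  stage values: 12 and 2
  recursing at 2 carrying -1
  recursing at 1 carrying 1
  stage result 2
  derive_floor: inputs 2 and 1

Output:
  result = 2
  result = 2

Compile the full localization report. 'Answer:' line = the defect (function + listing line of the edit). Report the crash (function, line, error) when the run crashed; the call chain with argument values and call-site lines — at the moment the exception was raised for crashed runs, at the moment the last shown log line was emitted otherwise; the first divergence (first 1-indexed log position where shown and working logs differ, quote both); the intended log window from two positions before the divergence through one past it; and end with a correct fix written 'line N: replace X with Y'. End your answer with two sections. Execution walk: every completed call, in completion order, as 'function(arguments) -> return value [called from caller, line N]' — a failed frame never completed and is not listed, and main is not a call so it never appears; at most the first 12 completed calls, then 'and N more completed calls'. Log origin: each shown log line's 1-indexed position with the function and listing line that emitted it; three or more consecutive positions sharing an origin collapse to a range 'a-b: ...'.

Answer: the defect is in fold_scores at line 21.
Key fact: Everything matches until log position 6, which reads 'recursing at 2 carrying -1' in place of 'recursing at 2 carrying 0'.
Call chain: main -> derive_floor(2, 1) (called at line 35).
First divergence: position 6 — shown 'recursing at 2 carrying -1', intended 'recursing at 2 carrying 0'.
Intended log window:
  4: bind_quota done: 12
  5: stage values: 12 and 2
  6: recursing at 2 carrying 0
  7: recursing at 1 carrying 2
Execution walk:
  bind_quota([6, 6, 12, 1, 12, 2]) -> 12  [called from fold_scores, line 18]
  split_margin(0, 2) -> 2  [called from split_margin, line 5]
  split_margin(1, 1) -> 2  [called from split_margin, line 5]
  split_margin(2, -1) -> 2  [called from fold_scores, line 21]
  fold_scores([6, 6, 12, 1, 12, 2]) -> 2  [called from main, line 33]
  derive_floor(2, 1) -> 2  [called from main, line 35]
Log origins:
  1: emitted by main (line 32)
  2: emitted by fold_scores (line 17)
  3: emitted by bind_quota (line 8)
  4: emitted by bind_quota (line 13)
  5: emitted by fold_scores (line 20)
  6: emitted by split_margin (line 4)
  7: emitted by split_margin (line 4)
  8: emitted by main (line 34)
  9: emitted by derive_floor (line 24)
A correct fix: line 21: replace `-1` with `0`.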